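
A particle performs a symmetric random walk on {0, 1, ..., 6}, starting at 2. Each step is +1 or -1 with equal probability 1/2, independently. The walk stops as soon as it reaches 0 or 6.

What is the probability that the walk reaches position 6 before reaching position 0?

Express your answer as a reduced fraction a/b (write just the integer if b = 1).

Answer: 1/3

Derivation:
Symmetric walk (p = 1/2): the harmonic-function argument gives P(hit 6 before 0 | start at 2) = a/N.
P = 2/6 = 1/3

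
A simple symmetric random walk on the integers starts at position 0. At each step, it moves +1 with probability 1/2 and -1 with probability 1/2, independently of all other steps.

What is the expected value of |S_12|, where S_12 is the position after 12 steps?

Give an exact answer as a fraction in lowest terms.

Answer: 693/256

Derivation:
S_12 takes values m ≡ 0 (mod 2) with |m| ≤ 12; P(S_12=m) = C(12,(12+m)/2)/2^12.
Total paths: 2^12 = 4096
Distribution: P(S=-12)=1/4096, P(S=-10)=12/4096, P(S=-8)=66/4096, P(S=-6)=220/4096, P(S=-4)=495/4096, P(S=-2)=792/4096, P(S=0)=924/4096, P(S=2)=792/4096, P(S=4)=495/4096, P(S=6)=220/4096, P(S=8)=66/4096, P(S=10)=12/4096, P(S=12)=1/4096
E[|S_12|] = Σ_m |m|·P(S_12=m) = 11088/4096 = 693/256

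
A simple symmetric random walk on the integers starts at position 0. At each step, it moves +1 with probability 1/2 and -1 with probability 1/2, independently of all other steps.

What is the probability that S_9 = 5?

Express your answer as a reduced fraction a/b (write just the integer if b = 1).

Answer: 9/128

Derivation:
To reach position 5 after 9 steps: need 7 steps of +1 and 2 of -1.
Favorable paths: C(9,7) = 36
Total paths: 2^9 = 512
P = 36/512 = 9/128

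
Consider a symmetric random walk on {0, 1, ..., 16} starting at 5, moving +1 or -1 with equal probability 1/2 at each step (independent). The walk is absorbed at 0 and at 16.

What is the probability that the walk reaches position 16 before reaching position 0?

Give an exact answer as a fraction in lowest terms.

Symmetric walk (p = 1/2): the harmonic-function argument gives P(hit 16 before 0 | start at 5) = a/N.
P = 5/16 = 5/16

Answer: 5/16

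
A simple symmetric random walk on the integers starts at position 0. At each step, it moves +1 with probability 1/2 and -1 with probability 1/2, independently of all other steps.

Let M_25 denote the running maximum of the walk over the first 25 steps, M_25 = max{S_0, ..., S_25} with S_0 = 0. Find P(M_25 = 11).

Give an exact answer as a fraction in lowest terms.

Let M_25 = max(S_0,...,S_25). Use the reflection principle: for j ≥ 1, #{paths with M_25 ≥ j} = #{S_25 ≥ j} + #{S_25 ≥ j+1}.
By reflection, #{M_25 ≥ 11} = #{S_25 ≥ 11} + #{S_25 ≥ 12} = 726206 + 245506 = 971712.
#{M_25 ≥ 12} = #{S_25 ≥ 12} + #{S_25 ≥ 13} = 245506 + 245506 = 491012.
#{M_25 = 11} = 971712 - 491012 = 480700.
P(M_25 = 11) = 480700/33554432 = 120175/8388608

Answer: 120175/8388608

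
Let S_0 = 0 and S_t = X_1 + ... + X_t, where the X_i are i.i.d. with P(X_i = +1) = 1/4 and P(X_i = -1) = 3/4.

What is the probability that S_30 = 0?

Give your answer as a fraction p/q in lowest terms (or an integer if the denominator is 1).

To reach position 0 after 30 steps: need 15 steps of +1 and 15 steps of -1.
Number of such sequences: C(30,15) = 155117520
Each has probability (1/4)^15 · (3/4)^15 = 14348907/1152921504606846976
P = 155117520 · 14348907/1152921504606846976 = 139110429284415/72057594037927936

Answer: 139110429284415/72057594037927936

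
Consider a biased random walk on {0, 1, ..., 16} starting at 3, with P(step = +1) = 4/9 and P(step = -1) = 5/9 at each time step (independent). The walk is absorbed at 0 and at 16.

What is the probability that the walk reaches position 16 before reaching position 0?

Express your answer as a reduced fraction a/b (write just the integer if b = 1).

Answer: 4093640704/148292923329

Derivation:
Biased walk: p = 4/9, q = 5/9, r = q/p = 5/4
Gambler's ruin: P(hit 16 before 0 | start at 3) = (1 - r^a)/(1 - r^N)
r^3 = 125/64; r^16 = 152587890625/4294967296
P = (1 - 125/64) / (1 - 152587890625/4294967296) = -61/64 / -148292923329/4294967296 = 4093640704/148292923329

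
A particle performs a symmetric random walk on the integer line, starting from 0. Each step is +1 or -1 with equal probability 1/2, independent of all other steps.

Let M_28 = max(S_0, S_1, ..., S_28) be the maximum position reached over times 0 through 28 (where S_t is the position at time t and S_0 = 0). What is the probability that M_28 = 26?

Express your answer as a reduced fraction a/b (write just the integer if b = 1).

Let M_28 = max(S_0,...,S_28). Use the reflection principle: for j ≥ 1, #{paths with M_28 ≥ j} = #{S_28 ≥ j} + #{S_28 ≥ j+1}.
By reflection, #{M_28 ≥ 26} = #{S_28 ≥ 26} + #{S_28 ≥ 27} = 29 + 1 = 30.
#{M_28 ≥ 27} = #{S_28 ≥ 27} + #{S_28 ≥ 28} = 1 + 1 = 2.
#{M_28 = 26} = 30 - 2 = 28.
P(M_28 = 26) = 28/268435456 = 7/67108864

Answer: 7/67108864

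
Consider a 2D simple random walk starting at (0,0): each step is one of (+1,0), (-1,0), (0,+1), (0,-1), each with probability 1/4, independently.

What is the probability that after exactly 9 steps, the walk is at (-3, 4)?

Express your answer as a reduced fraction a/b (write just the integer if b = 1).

Answer: 567/131072

Derivation:
Let h be the number of horizontal steps (so 9-h are vertical). To end at (-3,4) need (h-3)/2 right-steps and ((9-h)+4)/2 up-steps.
Sum over h with 3 ≤ h ≤ 5, h ≡ 1 (mod 2), 9-h ≡ 0 (mod 2):
h=3: C(9,3)·C(3,0)·C(6,5) = 84·1·6 = 504
h=5: C(9,5)·C(5,1)·C(4,4) = 126·5·1 = 630
Total favorable: 1134
Total paths: 4^9 = 262144
P = 1134/262144 = 567/131072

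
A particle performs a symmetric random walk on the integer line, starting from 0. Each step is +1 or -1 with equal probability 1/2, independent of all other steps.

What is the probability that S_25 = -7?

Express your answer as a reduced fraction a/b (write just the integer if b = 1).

Answer: 2042975/33554432

Derivation:
To reach position -7 after 25 steps: need 9 steps of +1 and 16 of -1.
Favorable paths: C(25,9) = 2042975
Total paths: 2^25 = 33554432
P = 2042975/33554432 = 2042975/33554432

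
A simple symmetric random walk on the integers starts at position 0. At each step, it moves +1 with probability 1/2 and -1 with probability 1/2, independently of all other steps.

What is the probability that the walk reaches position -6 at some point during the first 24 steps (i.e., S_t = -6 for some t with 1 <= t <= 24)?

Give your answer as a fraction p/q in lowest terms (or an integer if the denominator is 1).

Count via complement. Let g(t,s) = #length-t paths at position s with S_1..S_t all ≠ -6.
g(t,s) = g(t-1,s-1) + g(t-1,s+1) for s ≠ -6; g(t,-6) = 0.
t=0: g(0,0)=1
t=1: g(1,-1)=1 g(1,1)=1
t=2: g(2,-2)=1 g(2,0)=2 g(2,2)=1
t=3: g(3,-3)=1 g(3,-1)=3 g(3,1)=3 g(3,3)=1
t=4: g(4,-4)=1 g(4,-2)=4 g(4,0)=6 g(4,2)=4 g(4,4)=1
t=5: g(5,-5)=1 g(5,-3)=5 g(5,-1)=10 g(5,1)=10 g(5,3)=5 g(5,5)=1
t=6: g(6,-4)=6 g(6,-2)=15 g(6,0)=20 g(6,2)=15 g(6,4)=6 g(6,6)=1
t=7: g(7,-5)=6 g(7,-3)=21 g(7,-1)=35 g(7,1)=35 g(7,3)=21 g(7,5)=7 g(7,7)=1
t=8: g(8,-4)=27 g(8,-2)=56 g(8,0)=70 g(8,2)=56 g(8,4)=28 g(8,6)=8 g(8,8)=1
t=9: g(9,-5)=27 g(9,-3)=83 g(9,-1)=126 g(9,1)=126 g(9,3)=84 g(9,5)=36 g(9,7)=9 g(9,9)=1
t=10: g(10,-4)=110 g(10,-2)=209 g(10,0)=252 g(10,2)=210 g(10,4)=120 g(10,6)=45 g(10,8)=10 g(10,10)=1
t=11: g(11,-5)=110 g(11,-3)=319 g(11,-1)=461 g(11,1)=462 g(11,3)=330 g(11,5)=165 g(11,7)=55 g(11,9)=11 g(11,11)=1
t=12: g(12,-4)=429 g(12,-2)=780 g(12,0)=923 g(12,2)=792 g(12,4)=495 g(12,6)=220 g(12,8)=66 g(12,10)=12 g(12,12)=1
t=13: g(13,-5)=429 g(13,-3)=1209 g(13,-1)=1703 g(13,1)=1715 g(13,3)=1287 g(13,5)=715 g(13,7)=286 g(13,9)=78 g(13,11)=13 g(13,13)=1
t=14: g(14,-4)=1638 g(14,-2)=2912 g(14,0)=3418 g(14,2)=3002 g(14,4)=2002 g(14,6)=1001 g(14,8)=364 g(14,10)=91 g(14,12)=14 g(14,14)=1
t=15: g(15,-5)=1638 g(15,-3)=4550 g(15,-1)=6330 g(15,1)=6420 g(15,3)=5004 g(15,5)=3003 g(15,7)=1365 g(15,9)=455 g(15,11)=105 g(15,13)=15 g(15,15)=1
t=16: g(16,-4)=6188 g(16,-2)=10880 g(16,0)=12750 g(16,2)=11424 g(16,4)=8007 g(16,6)=4368 g(16,8)=1820 g(16,10)=560 g(16,12)=120 g(16,14)=16 g(16,16)=1
t=17: g(17,-5)=6188 g(17,-3)=17068 g(17,-1)=23630 g(17,1)=24174 g(17,3)=19431 g(17,5)=12375 g(17,7)=6188 g(17,9)=2380 g(17,11)=680 g(17,13)=136 g(17,15)=17 g(17,17)=1
t=18: g(18,-4)=23256 g(18,-2)=40698 g(18,0)=47804 g(18,2)=43605 g(18,4)=31806 g(18,6)=18563 g(18,8)=8568 g(18,10)=3060 g(18,12)=816 g(18,14)=153 g(18,16)=18 g(18,18)=1
t=19: g(19,-5)=23256 g(19,-3)=63954 g(19,-1)=88502 g(19,1)=91409 g(19,3)=75411 g(19,5)=50369 g(19,7)=27131 g(19,9)=11628 g(19,11)=3876 g(19,13)=969 g(19,15)=171 g(19,17)=19 g(19,19)=1
t=20: g(20,-4)=87210 g(20,-2)=152456 g(20,0)=179911 g(20,2)=166820 g(20,4)=125780 g(20,6)=77500 g(20,8)=38759 g(20,10)=15504 g(20,12)=4845 g(20,14)=1140 g(20,16)=190 g(20,18)=20 g(20,20)=1
t=21: g(21,-5)=87210 g(21,-3)=239666 g(21,-1)=332367 g(21,1)=346731 g(21,3)=292600 g(21,5)=203280 g(21,7)=116259 g(21,9)=54263 g(21,11)=20349 g(21,13)=5985 g(21,15)=1330 g(21,17)=210 g(21,19)=21 g(21,21)=1
t=22: g(22,-4)=326876 g(22,-2)=572033 g(22,0)=679098 g(22,2)=639331 g(22,4)=495880 g(22,6)=319539 g(22,8)=170522 g(22,10)=74612 g(22,12)=26334 g(22,14)=7315 g(22,16)=1540 g(22,18)=231 g(22,20)=22 g(22,22)=1
t=23: g(23,-5)=326876 g(23,-3)=898909 g(23,-1)=1251131 g(23,1)=1318429 g(23,3)=1135211 g(23,5)=815419 g(23,7)=490061 g(23,9)=245134 g(23,11)=100946 g(23,13)=33649 g(23,15)=8855 g(23,17)=1771 g(23,19)=253 g(23,21)=23 g(23,23)=1
t=24: g(24,-4)=1225785 g(24,-2)=2150040 g(24,0)=2569560 g(24,2)=2453640 g(24,4)=1950630 g(24,6)=1305480 g(24,8)=735195 g(24,10)=346080 g(24,12)=134595 g(24,14)=42504 g(24,16)=10626 g(24,18)=2024 g(24,20)=276 g(24,22)=24 g(24,24)=1
Paths never hitting -6: Σ_s g(24,s) = 12926460
Paths hitting -6: 2^24 - 12926460 = 3850756
P = 3850756/16777216 = 962689/4194304

Answer: 962689/4194304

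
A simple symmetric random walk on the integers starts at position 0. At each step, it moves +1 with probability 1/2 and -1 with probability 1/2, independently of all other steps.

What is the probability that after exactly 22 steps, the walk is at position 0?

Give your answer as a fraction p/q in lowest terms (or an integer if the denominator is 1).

Answer: 88179/524288

Derivation:
To return to 0 after 22 steps: need exactly 11 steps of +1 and 11 of -1.
Favorable paths: C(22,11) = 705432
Total paths: 2^22 = 4194304
P = 705432/4194304 = 88179/524288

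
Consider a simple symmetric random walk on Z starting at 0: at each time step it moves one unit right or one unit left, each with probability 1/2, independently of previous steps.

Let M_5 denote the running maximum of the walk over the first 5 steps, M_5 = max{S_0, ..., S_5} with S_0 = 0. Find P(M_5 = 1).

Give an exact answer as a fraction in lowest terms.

Answer: 5/16

Derivation:
Let M_5 = max(S_0,...,S_5). Use the reflection principle: for j ≥ 1, #{paths with M_5 ≥ j} = #{S_5 ≥ j} + #{S_5 ≥ j+1}.
By reflection, #{M_5 ≥ 1} = #{S_5 ≥ 1} + #{S_5 ≥ 2} = 16 + 6 = 22.
#{M_5 ≥ 2} = #{S_5 ≥ 2} + #{S_5 ≥ 3} = 6 + 6 = 12.
#{M_5 = 1} = 22 - 12 = 10.
P(M_5 = 1) = 10/32 = 5/16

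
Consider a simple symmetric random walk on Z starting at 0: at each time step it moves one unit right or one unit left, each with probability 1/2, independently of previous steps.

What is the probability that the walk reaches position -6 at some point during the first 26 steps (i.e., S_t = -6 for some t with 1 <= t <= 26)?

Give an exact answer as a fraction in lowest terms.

Answer: 16628809/67108864

Derivation:
Count via complement. Let g(t,s) = #length-t paths at position s with S_1..S_t all ≠ -6.
g(t,s) = g(t-1,s-1) + g(t-1,s+1) for s ≠ -6; g(t,-6) = 0.
t=0: g(0,0)=1
t=1: g(1,-1)=1 g(1,1)=1
t=2: g(2,-2)=1 g(2,0)=2 g(2,2)=1
t=3: g(3,-3)=1 g(3,-1)=3 g(3,1)=3 g(3,3)=1
t=4: g(4,-4)=1 g(4,-2)=4 g(4,0)=6 g(4,2)=4 g(4,4)=1
t=5: g(5,-5)=1 g(5,-3)=5 g(5,-1)=10 g(5,1)=10 g(5,3)=5 g(5,5)=1
t=6: g(6,-4)=6 g(6,-2)=15 g(6,0)=20 g(6,2)=15 g(6,4)=6 g(6,6)=1
t=7: g(7,-5)=6 g(7,-3)=21 g(7,-1)=35 g(7,1)=35 g(7,3)=21 g(7,5)=7 g(7,7)=1
t=8: g(8,-4)=27 g(8,-2)=56 g(8,0)=70 g(8,2)=56 g(8,4)=28 g(8,6)=8 g(8,8)=1
t=9: g(9,-5)=27 g(9,-3)=83 g(9,-1)=126 g(9,1)=126 g(9,3)=84 g(9,5)=36 g(9,7)=9 g(9,9)=1
t=10: g(10,-4)=110 g(10,-2)=209 g(10,0)=252 g(10,2)=210 g(10,4)=120 g(10,6)=45 g(10,8)=10 g(10,10)=1
t=11: g(11,-5)=110 g(11,-3)=319 g(11,-1)=461 g(11,1)=462 g(11,3)=330 g(11,5)=165 g(11,7)=55 g(11,9)=11 g(11,11)=1
t=12: g(12,-4)=429 g(12,-2)=780 g(12,0)=923 g(12,2)=792 g(12,4)=495 g(12,6)=220 g(12,8)=66 g(12,10)=12 g(12,12)=1
t=13: g(13,-5)=429 g(13,-3)=1209 g(13,-1)=1703 g(13,1)=1715 g(13,3)=1287 g(13,5)=715 g(13,7)=286 g(13,9)=78 g(13,11)=13 g(13,13)=1
t=14: g(14,-4)=1638 g(14,-2)=2912 g(14,0)=3418 g(14,2)=3002 g(14,4)=2002 g(14,6)=1001 g(14,8)=364 g(14,10)=91 g(14,12)=14 g(14,14)=1
t=15: g(15,-5)=1638 g(15,-3)=4550 g(15,-1)=6330 g(15,1)=6420 g(15,3)=5004 g(15,5)=3003 g(15,7)=1365 g(15,9)=455 g(15,11)=105 g(15,13)=15 g(15,15)=1
t=16: g(16,-4)=6188 g(16,-2)=10880 g(16,0)=12750 g(16,2)=11424 g(16,4)=8007 g(16,6)=4368 g(16,8)=1820 g(16,10)=560 g(16,12)=120 g(16,14)=16 g(16,16)=1
t=17: g(17,-5)=6188 g(17,-3)=17068 g(17,-1)=23630 g(17,1)=24174 g(17,3)=19431 g(17,5)=12375 g(17,7)=6188 g(17,9)=2380 g(17,11)=680 g(17,13)=136 g(17,15)=17 g(17,17)=1
t=18: g(18,-4)=23256 g(18,-2)=40698 g(18,0)=47804 g(18,2)=43605 g(18,4)=31806 g(18,6)=18563 g(18,8)=8568 g(18,10)=3060 g(18,12)=816 g(18,14)=153 g(18,16)=18 g(18,18)=1
t=19: g(19,-5)=23256 g(19,-3)=63954 g(19,-1)=88502 g(19,1)=91409 g(19,3)=75411 g(19,5)=50369 g(19,7)=27131 g(19,9)=11628 g(19,11)=3876 g(19,13)=969 g(19,15)=171 g(19,17)=19 g(19,19)=1
t=20: g(20,-4)=87210 g(20,-2)=152456 g(20,0)=179911 g(20,2)=166820 g(20,4)=125780 g(20,6)=77500 g(20,8)=38759 g(20,10)=15504 g(20,12)=4845 g(20,14)=1140 g(20,16)=190 g(20,18)=20 g(20,20)=1
t=21: g(21,-5)=87210 g(21,-3)=239666 g(21,-1)=332367 g(21,1)=346731 g(21,3)=292600 g(21,5)=203280 g(21,7)=116259 g(21,9)=54263 g(21,11)=20349 g(21,13)=5985 g(21,15)=1330 g(21,17)=210 g(21,19)=21 g(21,21)=1
t=22: g(22,-4)=326876 g(22,-2)=572033 g(22,0)=679098 g(22,2)=639331 g(22,4)=495880 g(22,6)=319539 g(22,8)=170522 g(22,10)=74612 g(22,12)=26334 g(22,14)=7315 g(22,16)=1540 g(22,18)=231 g(22,20)=22 g(22,22)=1
t=23: g(23,-5)=326876 g(23,-3)=898909 g(23,-1)=1251131 g(23,1)=1318429 g(23,3)=1135211 g(23,5)=815419 g(23,7)=490061 g(23,9)=245134 g(23,11)=100946 g(23,13)=33649 g(23,15)=8855 g(23,17)=1771 g(23,19)=253 g(23,21)=23 g(23,23)=1
t=24: g(24,-4)=1225785 g(24,-2)=2150040 g(24,0)=2569560 g(24,2)=2453640 g(24,4)=1950630 g(24,6)=1305480 g(24,8)=735195 g(24,10)=346080 g(24,12)=134595 g(24,14)=42504 g(24,16)=10626 g(24,18)=2024 g(24,20)=276 g(24,22)=24 g(24,24)=1
t=25: g(25,-5)=1225785 g(25,-3)=3375825 g(25,-1)=4719600 g(25,1)=5023200 g(25,3)=4404270 g(25,5)=3256110 g(25,7)=2040675 g(25,9)=1081275 g(25,11)=480675 g(25,13)=177099 g(25,15)=53130 g(25,17)=12650 g(25,19)=2300 g(25,21)=300 g(25,23)=25 g(25,25)=1
t=26: g(26,-4)=4601610 g(26,-2)=8095425 g(26,0)=9742800 g(26,2)=9427470 g(26,4)=7660380 g(26,6)=5296785 g(26,8)=3121950 g(26,10)=1561950 g(26,12)=657774 g(26,14)=230229 g(26,16)=65780 g(26,18)=14950 g(26,20)=2600 g(26,22)=325 g(26,24)=26 g(26,26)=1
Paths never hitting -6: Σ_s g(26,s) = 50480055
Paths hitting -6: 2^26 - 50480055 = 16628809
P = 16628809/67108864 = 16628809/67108864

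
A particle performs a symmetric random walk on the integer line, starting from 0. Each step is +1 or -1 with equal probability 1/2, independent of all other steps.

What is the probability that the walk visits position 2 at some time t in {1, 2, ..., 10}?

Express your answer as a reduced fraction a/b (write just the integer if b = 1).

Answer: 281/512

Derivation:
Count via complement. Let g(t,s) = #length-t paths at position s with S_1..S_t all ≠ 2.
g(t,s) = g(t-1,s-1) + g(t-1,s+1) for s ≠ 2; g(t,2) = 0.
t=0: g(0,0)=1
t=1: g(1,-1)=1 g(1,1)=1
t=2: g(2,-2)=1 g(2,0)=2
t=3: g(3,-3)=1 g(3,-1)=3 g(3,1)=2
t=4: g(4,-4)=1 g(4,-2)=4 g(4,0)=5
t=5: g(5,-5)=1 g(5,-3)=5 g(5,-1)=9 g(5,1)=5
t=6: g(6,-6)=1 g(6,-4)=6 g(6,-2)=14 g(6,0)=14
t=7: g(7,-7)=1 g(7,-5)=7 g(7,-3)=20 g(7,-1)=28 g(7,1)=14
t=8: g(8,-8)=1 g(8,-6)=8 g(8,-4)=27 g(8,-2)=48 g(8,0)=42
t=9: g(9,-9)=1 g(9,-7)=9 g(9,-5)=35 g(9,-3)=75 g(9,-1)=90 g(9,1)=42
t=10: g(10,-10)=1 g(10,-8)=10 g(10,-6)=44 g(10,-4)=110 g(10,-2)=165 g(10,0)=132
Paths never hitting 2: Σ_s g(10,s) = 462
Paths hitting 2: 2^10 - 462 = 562
P = 562/1024 = 281/512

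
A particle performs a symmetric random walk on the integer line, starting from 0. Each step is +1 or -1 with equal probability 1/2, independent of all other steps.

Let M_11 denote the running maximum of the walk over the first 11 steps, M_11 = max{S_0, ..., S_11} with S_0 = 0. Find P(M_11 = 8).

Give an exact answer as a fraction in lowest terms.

Answer: 11/2048

Derivation:
Let M_11 = max(S_0,...,S_11). Use the reflection principle: for j ≥ 1, #{paths with M_11 ≥ j} = #{S_11 ≥ j} + #{S_11 ≥ j+1}.
By reflection, #{M_11 ≥ 8} = #{S_11 ≥ 8} + #{S_11 ≥ 9} = 12 + 12 = 24.
#{M_11 ≥ 9} = #{S_11 ≥ 9} + #{S_11 ≥ 10} = 12 + 1 = 13.
#{M_11 = 8} = 24 - 13 = 11.
P(M_11 = 8) = 11/2048 = 11/2048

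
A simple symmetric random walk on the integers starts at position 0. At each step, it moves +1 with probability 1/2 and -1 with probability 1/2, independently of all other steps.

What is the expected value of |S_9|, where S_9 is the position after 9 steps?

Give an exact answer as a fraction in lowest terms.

S_9 takes values m ≡ 1 (mod 2) with |m| ≤ 9; P(S_9=m) = C(9,(9+m)/2)/2^9.
Total paths: 2^9 = 512
Distribution: P(S=-9)=1/512, P(S=-7)=9/512, P(S=-5)=36/512, P(S=-3)=84/512, P(S=-1)=126/512, P(S=1)=126/512, P(S=3)=84/512, P(S=5)=36/512, P(S=7)=9/512, P(S=9)=1/512
E[|S_9|] = Σ_m |m|·P(S_9=m) = 1260/512 = 315/128

Answer: 315/128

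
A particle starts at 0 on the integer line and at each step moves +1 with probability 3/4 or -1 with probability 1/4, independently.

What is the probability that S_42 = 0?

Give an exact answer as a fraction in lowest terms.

To be at 0 after 42 steps: need exactly 21 steps of +1 and 21 of -1.
Number of such sequences: C(42,21) = 538257874440
Each has probability (3/4)^21 · (1/4)^21 = 10460353203/19342813113834066795298816
P = 538257874440 · 10460353203/19342813113834066795298816 = 703795935117303228915/2417851639229258349412352

Answer: 703795935117303228915/2417851639229258349412352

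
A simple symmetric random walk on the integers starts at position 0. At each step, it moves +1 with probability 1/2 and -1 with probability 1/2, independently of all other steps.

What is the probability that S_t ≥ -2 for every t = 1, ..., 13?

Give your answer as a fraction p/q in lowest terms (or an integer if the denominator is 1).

Answer: 4719/8192

Derivation:
Let f(t,s) = #length-t paths at position s with S_1..S_t all ≥ -2.
f(t,s) = f(t-1,s-1) + f(t-1,s+1) for s ≥ -2; f(t,s) = 0 for s < -2.
t=0: f(0,0)=1
t=1: f(1,-1)=1 f(1,1)=1
t=2: f(2,-2)=1 f(2,0)=2 f(2,2)=1
t=3: f(3,-1)=3 f(3,1)=3 f(3,3)=1
t=4: f(4,-2)=3 f(4,0)=6 f(4,2)=4 f(4,4)=1
t=5: f(5,-1)=9 f(5,1)=10 f(5,3)=5 f(5,5)=1
t=6: f(6,-2)=9 f(6,0)=19 f(6,2)=15 f(6,4)=6 f(6,6)=1
t=7: f(7,-1)=28 f(7,1)=34 f(7,3)=21 f(7,5)=7 f(7,7)=1
t=8: f(8,-2)=28 f(8,0)=62 f(8,2)=55 f(8,4)=28 f(8,6)=8 f(8,8)=1
t=9: f(9,-1)=90 f(9,1)=117 f(9,3)=83 f(9,5)=36 f(9,7)=9 f(9,9)=1
t=10: f(10,-2)=90 f(10,0)=207 f(10,2)=200 f(10,4)=119 f(10,6)=45 f(10,8)=10 f(10,10)=1
t=11: f(11,-1)=297 f(11,1)=407 f(11,3)=319 f(11,5)=164 f(11,7)=55 f(11,9)=11 f(11,11)=1
t=12: f(12,-2)=297 f(12,0)=704 f(12,2)=726 f(12,4)=483 f(12,6)=219 f(12,8)=66 f(12,10)=12 f(12,12)=1
t=13: f(13,-1)=1001 f(13,1)=1430 f(13,3)=1209 f(13,5)=702 f(13,7)=285 f(13,9)=78 f(13,11)=13 f(13,13)=1
Σ_s f(13,s) = 4719
P = 4719/8192 = 4719/8192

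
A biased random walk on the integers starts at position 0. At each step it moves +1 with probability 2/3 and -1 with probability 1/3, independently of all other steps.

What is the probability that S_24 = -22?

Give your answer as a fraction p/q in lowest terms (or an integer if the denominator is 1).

Answer: 16/94143178827

Derivation:
To reach position -22 after 24 steps: need 1 step of +1 and 23 steps of -1.
Number of such sequences: C(24,1) = 24
Each has probability (2/3)^1 · (1/3)^23 = 2/282429536481
P = 24 · 2/282429536481 = 16/94143178827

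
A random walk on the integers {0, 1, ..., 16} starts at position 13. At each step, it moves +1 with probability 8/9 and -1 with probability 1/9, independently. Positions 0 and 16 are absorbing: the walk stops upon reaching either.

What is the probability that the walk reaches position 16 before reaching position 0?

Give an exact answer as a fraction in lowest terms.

Biased walk: p = 8/9, q = 1/9, r = q/p = 1/8
Gambler's ruin: P(hit 16 before 0 | start at 13) = (1 - r^a)/(1 - r^N)
r^13 = 1/549755813888; r^16 = 1/281474976710656
P = (1 - 1/549755813888) / (1 - 1/281474976710656) = 549755813887/549755813888 / 281474976710655/281474976710656 = 40210710958592/40210710958665

Answer: 40210710958592/40210710958665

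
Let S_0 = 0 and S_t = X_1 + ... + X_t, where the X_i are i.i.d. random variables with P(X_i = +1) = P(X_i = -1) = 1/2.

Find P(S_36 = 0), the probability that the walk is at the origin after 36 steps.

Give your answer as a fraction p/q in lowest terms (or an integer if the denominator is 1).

To return to 0 after 36 steps: need exactly 18 steps of +1 and 18 of -1.
Favorable paths: C(36,18) = 9075135300
Total paths: 2^36 = 68719476736
P = 9075135300/68719476736 = 2268783825/17179869184

Answer: 2268783825/17179869184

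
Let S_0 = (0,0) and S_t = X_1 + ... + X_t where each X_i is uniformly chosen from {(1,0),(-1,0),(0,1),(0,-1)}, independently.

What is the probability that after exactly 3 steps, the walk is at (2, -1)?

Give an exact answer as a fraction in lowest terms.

Let h be the number of horizontal steps (so 3-h are vertical). To end at (2,-1) need (h+2)/2 right-steps and ((3-h)-1)/2 up-steps.
Sum over h with 2 ≤ h ≤ 2, h ≡ 0 (mod 2), 3-h ≡ 1 (mod 2):
h=2: C(3,2)·C(2,2)·C(1,0) = 3·1·1 = 3
Total favorable: 3
Total paths: 4^3 = 64
P = 3/64 = 3/64

Answer: 3/64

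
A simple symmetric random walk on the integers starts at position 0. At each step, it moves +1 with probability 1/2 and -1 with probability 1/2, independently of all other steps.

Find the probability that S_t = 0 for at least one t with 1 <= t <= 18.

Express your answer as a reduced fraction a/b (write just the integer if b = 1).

Answer: 53381/65536

Derivation:
Count via complement. Let g(t,s) = #length-t paths at position s with S_1..S_t all ≠ 0.
g(t,s) = g(t-1,s-1) + g(t-1,s+1) for s ≠ 0; g(t,0) = 0.
t=0: g(0,0)=1
t=1: g(1,-1)=1 g(1,1)=1
t=2: g(2,-2)=1 g(2,2)=1
t=3: g(3,-3)=1 g(3,-1)=1 g(3,1)=1 g(3,3)=1
t=4: g(4,-4)=1 g(4,-2)=2 g(4,2)=2 g(4,4)=1
t=5: g(5,-5)=1 g(5,-3)=3 g(5,-1)=2 g(5,1)=2 g(5,3)=3 g(5,5)=1
t=6: g(6,-6)=1 g(6,-4)=4 g(6,-2)=5 g(6,2)=5 g(6,4)=4 g(6,6)=1
t=7: g(7,-7)=1 g(7,-5)=5 g(7,-3)=9 g(7,-1)=5 g(7,1)=5 g(7,3)=9 g(7,5)=5 g(7,7)=1
t=8: g(8,-8)=1 g(8,-6)=6 g(8,-4)=14 g(8,-2)=14 g(8,2)=14 g(8,4)=14 g(8,6)=6 g(8,8)=1
t=9: g(9,-9)=1 g(9,-7)=7 g(9,-5)=20 g(9,-3)=28 g(9,-1)=14 g(9,1)=14 g(9,3)=28 g(9,5)=20 g(9,7)=7 g(9,9)=1
t=10: g(10,-10)=1 g(10,-8)=8 g(10,-6)=27 g(10,-4)=48 g(10,-2)=42 g(10,2)=42 g(10,4)=48 g(10,6)=27 g(10,8)=8 g(10,10)=1
t=11: g(11,-11)=1 g(11,-9)=9 g(11,-7)=35 g(11,-5)=75 g(11,-3)=90 g(11,-1)=42 g(11,1)=42 g(11,3)=90 g(11,5)=75 g(11,7)=35 g(11,9)=9 g(11,11)=1
t=12: g(12,-12)=1 g(12,-10)=10 g(12,-8)=44 g(12,-6)=110 g(12,-4)=165 g(12,-2)=132 g(12,2)=132 g(12,4)=165 g(12,6)=110 g(12,8)=44 g(12,10)=10 g(12,12)=1
t=13: g(13,-13)=1 g(13,-11)=11 g(13,-9)=54 g(13,-7)=154 g(13,-5)=275 g(13,-3)=297 g(13,-1)=132 g(13,1)=132 g(13,3)=297 g(13,5)=275 g(13,7)=154 g(13,9)=54 g(13,11)=11 g(13,13)=1
t=14: g(14,-14)=1 g(14,-12)=12 g(14,-10)=65 g(14,-8)=208 g(14,-6)=429 g(14,-4)=572 g(14,-2)=429 g(14,2)=429 g(14,4)=572 g(14,6)=429 g(14,8)=208 g(14,10)=65 g(14,12)=12 g(14,14)=1
t=15: g(15,-15)=1 g(15,-13)=13 g(15,-11)=77 g(15,-9)=273 g(15,-7)=637 g(15,-5)=1001 g(15,-3)=1001 g(15,-1)=429 g(15,1)=429 g(15,3)=1001 g(15,5)=1001 g(15,7)=637 g(15,9)=273 g(15,11)=77 g(15,13)=13 g(15,15)=1
t=16: g(16,-16)=1 g(16,-14)=14 g(16,-12)=90 g(16,-10)=350 g(16,-8)=910 g(16,-6)=1638 g(16,-4)=2002 g(16,-2)=1430 g(16,2)=1430 g(16,4)=2002 g(16,6)=1638 g(16,8)=910 g(16,10)=350 g(16,12)=90 g(16,14)=14 g(16,16)=1
t=17: g(17,-17)=1 g(17,-15)=15 g(17,-13)=104 g(17,-11)=440 g(17,-9)=1260 g(17,-7)=2548 g(17,-5)=3640 g(17,-3)=3432 g(17,-1)=1430 g(17,1)=1430 g(17,3)=3432 g(17,5)=3640 g(17,7)=2548 g(17,9)=1260 g(17,11)=440 g(17,13)=104 g(17,15)=15 g(17,17)=1
t=18: g(18,-18)=1 g(18,-16)=16 g(18,-14)=119 g(18,-12)=544 g(18,-10)=1700 g(18,-8)=3808 g(18,-6)=6188 g(18,-4)=7072 g(18,-2)=4862 g(18,2)=4862 g(18,4)=7072 g(18,6)=6188 g(18,8)=3808 g(18,10)=1700 g(18,12)=544 g(18,14)=119 g(18,16)=16 g(18,18)=1
Paths never hitting 0: Σ_s g(18,s) = 48620
Paths hitting 0: 2^18 - 48620 = 213524
P = 213524/262144 = 53381/65536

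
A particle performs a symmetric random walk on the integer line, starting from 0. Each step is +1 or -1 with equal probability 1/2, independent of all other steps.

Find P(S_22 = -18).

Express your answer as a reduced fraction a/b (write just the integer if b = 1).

Answer: 231/4194304

Derivation:
To reach position -18 after 22 steps: need 2 steps of +1 and 20 of -1.
Favorable paths: C(22,2) = 231
Total paths: 2^22 = 4194304
P = 231/4194304 = 231/4194304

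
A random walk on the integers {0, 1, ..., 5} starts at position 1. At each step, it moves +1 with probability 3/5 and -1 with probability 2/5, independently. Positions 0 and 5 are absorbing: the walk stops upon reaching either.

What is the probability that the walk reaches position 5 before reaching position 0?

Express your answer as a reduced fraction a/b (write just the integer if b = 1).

Answer: 81/211

Derivation:
Biased walk: p = 3/5, q = 2/5, r = q/p = 2/3
Gambler's ruin: P(hit 5 before 0 | start at 1) = (1 - r^a)/(1 - r^N)
r^1 = 2/3; r^5 = 32/243
P = (1 - 2/3) / (1 - 32/243) = 1/3 / 211/243 = 81/211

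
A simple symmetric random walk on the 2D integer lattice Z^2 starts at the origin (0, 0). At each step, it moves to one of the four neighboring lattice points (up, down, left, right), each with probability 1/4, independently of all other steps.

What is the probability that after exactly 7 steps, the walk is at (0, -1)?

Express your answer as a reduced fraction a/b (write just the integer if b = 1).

Let h be the number of horizontal steps (so 7-h are vertical). To end at (0,-1) need (h+0)/2 right-steps and ((7-h)-1)/2 up-steps.
Sum over h with 0 ≤ h ≤ 6, h ≡ 0 (mod 2), 7-h ≡ 1 (mod 2):
h=0: C(7,0)·C(0,0)·C(7,3) = 1·1·35 = 35
h=2: C(7,2)·C(2,1)·C(5,2) = 21·2·10 = 420
h=4: C(7,4)·C(4,2)·C(3,1) = 35·6·3 = 630
h=6: C(7,6)·C(6,3)·C(1,0) = 7·20·1 = 140
Total favorable: 1225
Total paths: 4^7 = 16384
P = 1225/16384 = 1225/16384

Answer: 1225/16384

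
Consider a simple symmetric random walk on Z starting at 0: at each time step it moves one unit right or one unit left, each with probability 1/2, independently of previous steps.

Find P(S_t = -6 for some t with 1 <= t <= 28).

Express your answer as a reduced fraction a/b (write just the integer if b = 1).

Count via complement. Let g(t,s) = #length-t paths at position s with S_1..S_t all ≠ -6.
g(t,s) = g(t-1,s-1) + g(t-1,s+1) for s ≠ -6; g(t,-6) = 0.
t=0: g(0,0)=1
t=1: g(1,-1)=1 g(1,1)=1
t=2: g(2,-2)=1 g(2,0)=2 g(2,2)=1
t=3: g(3,-3)=1 g(3,-1)=3 g(3,1)=3 g(3,3)=1
t=4: g(4,-4)=1 g(4,-2)=4 g(4,0)=6 g(4,2)=4 g(4,4)=1
t=5: g(5,-5)=1 g(5,-3)=5 g(5,-1)=10 g(5,1)=10 g(5,3)=5 g(5,5)=1
t=6: g(6,-4)=6 g(6,-2)=15 g(6,0)=20 g(6,2)=15 g(6,4)=6 g(6,6)=1
t=7: g(7,-5)=6 g(7,-3)=21 g(7,-1)=35 g(7,1)=35 g(7,3)=21 g(7,5)=7 g(7,7)=1
t=8: g(8,-4)=27 g(8,-2)=56 g(8,0)=70 g(8,2)=56 g(8,4)=28 g(8,6)=8 g(8,8)=1
t=9: g(9,-5)=27 g(9,-3)=83 g(9,-1)=126 g(9,1)=126 g(9,3)=84 g(9,5)=36 g(9,7)=9 g(9,9)=1
t=10: g(10,-4)=110 g(10,-2)=209 g(10,0)=252 g(10,2)=210 g(10,4)=120 g(10,6)=45 g(10,8)=10 g(10,10)=1
t=11: g(11,-5)=110 g(11,-3)=319 g(11,-1)=461 g(11,1)=462 g(11,3)=330 g(11,5)=165 g(11,7)=55 g(11,9)=11 g(11,11)=1
t=12: g(12,-4)=429 g(12,-2)=780 g(12,0)=923 g(12,2)=792 g(12,4)=495 g(12,6)=220 g(12,8)=66 g(12,10)=12 g(12,12)=1
t=13: g(13,-5)=429 g(13,-3)=1209 g(13,-1)=1703 g(13,1)=1715 g(13,3)=1287 g(13,5)=715 g(13,7)=286 g(13,9)=78 g(13,11)=13 g(13,13)=1
t=14: g(14,-4)=1638 g(14,-2)=2912 g(14,0)=3418 g(14,2)=3002 g(14,4)=2002 g(14,6)=1001 g(14,8)=364 g(14,10)=91 g(14,12)=14 g(14,14)=1
t=15: g(15,-5)=1638 g(15,-3)=4550 g(15,-1)=6330 g(15,1)=6420 g(15,3)=5004 g(15,5)=3003 g(15,7)=1365 g(15,9)=455 g(15,11)=105 g(15,13)=15 g(15,15)=1
t=16: g(16,-4)=6188 g(16,-2)=10880 g(16,0)=12750 g(16,2)=11424 g(16,4)=8007 g(16,6)=4368 g(16,8)=1820 g(16,10)=560 g(16,12)=120 g(16,14)=16 g(16,16)=1
t=17: g(17,-5)=6188 g(17,-3)=17068 g(17,-1)=23630 g(17,1)=24174 g(17,3)=19431 g(17,5)=12375 g(17,7)=6188 g(17,9)=2380 g(17,11)=680 g(17,13)=136 g(17,15)=17 g(17,17)=1
t=18: g(18,-4)=23256 g(18,-2)=40698 g(18,0)=47804 g(18,2)=43605 g(18,4)=31806 g(18,6)=18563 g(18,8)=8568 g(18,10)=3060 g(18,12)=816 g(18,14)=153 g(18,16)=18 g(18,18)=1
t=19: g(19,-5)=23256 g(19,-3)=63954 g(19,-1)=88502 g(19,1)=91409 g(19,3)=75411 g(19,5)=50369 g(19,7)=27131 g(19,9)=11628 g(19,11)=3876 g(19,13)=969 g(19,15)=171 g(19,17)=19 g(19,19)=1
t=20: g(20,-4)=87210 g(20,-2)=152456 g(20,0)=179911 g(20,2)=166820 g(20,4)=125780 g(20,6)=77500 g(20,8)=38759 g(20,10)=15504 g(20,12)=4845 g(20,14)=1140 g(20,16)=190 g(20,18)=20 g(20,20)=1
t=21: g(21,-5)=87210 g(21,-3)=239666 g(21,-1)=332367 g(21,1)=346731 g(21,3)=292600 g(21,5)=203280 g(21,7)=116259 g(21,9)=54263 g(21,11)=20349 g(21,13)=5985 g(21,15)=1330 g(21,17)=210 g(21,19)=21 g(21,21)=1
t=22: g(22,-4)=326876 g(22,-2)=572033 g(22,0)=679098 g(22,2)=639331 g(22,4)=495880 g(22,6)=319539 g(22,8)=170522 g(22,10)=74612 g(22,12)=26334 g(22,14)=7315 g(22,16)=1540 g(22,18)=231 g(22,20)=22 g(22,22)=1
t=23: g(23,-5)=326876 g(23,-3)=898909 g(23,-1)=1251131 g(23,1)=1318429 g(23,3)=1135211 g(23,5)=815419 g(23,7)=490061 g(23,9)=245134 g(23,11)=100946 g(23,13)=33649 g(23,15)=8855 g(23,17)=1771 g(23,19)=253 g(23,21)=23 g(23,23)=1
t=24: g(24,-4)=1225785 g(24,-2)=2150040 g(24,0)=2569560 g(24,2)=2453640 g(24,4)=1950630 g(24,6)=1305480 g(24,8)=735195 g(24,10)=346080 g(24,12)=134595 g(24,14)=42504 g(24,16)=10626 g(24,18)=2024 g(24,20)=276 g(24,22)=24 g(24,24)=1
t=25: g(25,-5)=1225785 g(25,-3)=3375825 g(25,-1)=4719600 g(25,1)=5023200 g(25,3)=4404270 g(25,5)=3256110 g(25,7)=2040675 g(25,9)=1081275 g(25,11)=480675 g(25,13)=177099 g(25,15)=53130 g(25,17)=12650 g(25,19)=2300 g(25,21)=300 g(25,23)=25 g(25,25)=1
t=26: g(26,-4)=4601610 g(26,-2)=8095425 g(26,0)=9742800 g(26,2)=9427470 g(26,4)=7660380 g(26,6)=5296785 g(26,8)=3121950 g(26,10)=1561950 g(26,12)=657774 g(26,14)=230229 g(26,16)=65780 g(26,18)=14950 g(26,20)=2600 g(26,22)=325 g(26,24)=26 g(26,26)=1
t=27: g(27,-5)=4601610 g(27,-3)=12697035 g(27,-1)=17838225 g(27,1)=19170270 g(27,3)=17087850 g(27,5)=12957165 g(27,7)=8418735 g(27,9)=4683900 g(27,11)=2219724 g(27,13)=888003 g(27,15)=296009 g(27,17)=80730 g(27,19)=17550 g(27,21)=2925 g(27,23)=351 g(27,25)=27 g(27,27)=1
t=28: g(28,-4)=17298645 g(28,-2)=30535260 g(28,0)=37008495 g(28,2)=36258120 g(28,4)=30045015 g(28,6)=21375900 g(28,8)=13102635 g(28,10)=6903624 g(28,12)=3107727 g(28,14)=1184012 g(28,16)=376739 g(28,18)=98280 g(28,20)=20475 g(28,22)=3276 g(28,24)=378 g(28,26)=28 g(28,28)=1
Paths never hitting -6: Σ_s g(28,s) = 197318610
Paths hitting -6: 2^28 - 197318610 = 71116846
P = 71116846/268435456 = 35558423/134217728

Answer: 35558423/134217728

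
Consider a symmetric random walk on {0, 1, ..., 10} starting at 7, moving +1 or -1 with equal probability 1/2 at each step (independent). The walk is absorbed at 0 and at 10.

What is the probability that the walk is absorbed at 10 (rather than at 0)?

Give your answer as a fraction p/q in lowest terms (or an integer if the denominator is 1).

Symmetric walk (p = 1/2): the harmonic-function argument gives P(hit 10 before 0 | start at 7) = a/N.
P = 7/10 = 7/10

Answer: 7/10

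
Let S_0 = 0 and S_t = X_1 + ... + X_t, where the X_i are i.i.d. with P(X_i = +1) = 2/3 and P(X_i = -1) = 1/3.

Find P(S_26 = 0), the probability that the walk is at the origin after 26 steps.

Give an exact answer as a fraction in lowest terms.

To be at 0 after 26 steps: need exactly 13 steps of +1 and 13 of -1.
Number of such sequences: C(26,13) = 10400600
Each has probability (2/3)^13 · (1/3)^13 = 8192/2541865828329
P = 10400600 · 8192/2541865828329 = 85201715200/2541865828329

Answer: 85201715200/2541865828329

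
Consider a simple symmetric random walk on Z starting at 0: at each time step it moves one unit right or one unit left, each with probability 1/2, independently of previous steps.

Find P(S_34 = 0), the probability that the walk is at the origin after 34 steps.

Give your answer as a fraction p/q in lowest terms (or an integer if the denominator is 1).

Answer: 583401555/4294967296

Derivation:
To return to 0 after 34 steps: need exactly 17 steps of +1 and 17 of -1.
Favorable paths: C(34,17) = 2333606220
Total paths: 2^34 = 17179869184
P = 2333606220/17179869184 = 583401555/4294967296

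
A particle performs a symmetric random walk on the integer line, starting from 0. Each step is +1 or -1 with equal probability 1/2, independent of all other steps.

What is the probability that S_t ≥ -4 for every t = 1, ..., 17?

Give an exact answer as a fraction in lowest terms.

Let f(t,s) = #length-t paths at position s with S_1..S_t all ≥ -4.
f(t,s) = f(t-1,s-1) + f(t-1,s+1) for s ≥ -4; f(t,s) = 0 for s < -4.
t=0: f(0,0)=1
t=1: f(1,-1)=1 f(1,1)=1
t=2: f(2,-2)=1 f(2,0)=2 f(2,2)=1
t=3: f(3,-3)=1 f(3,-1)=3 f(3,1)=3 f(3,3)=1
t=4: f(4,-4)=1 f(4,-2)=4 f(4,0)=6 f(4,2)=4 f(4,4)=1
t=5: f(5,-3)=5 f(5,-1)=10 f(5,1)=10 f(5,3)=5 f(5,5)=1
t=6: f(6,-4)=5 f(6,-2)=15 f(6,0)=20 f(6,2)=15 f(6,4)=6 f(6,6)=1
t=7: f(7,-3)=20 f(7,-1)=35 f(7,1)=35 f(7,3)=21 f(7,5)=7 f(7,7)=1
t=8: f(8,-4)=20 f(8,-2)=55 f(8,0)=70 f(8,2)=56 f(8,4)=28 f(8,6)=8 f(8,8)=1
t=9: f(9,-3)=75 f(9,-1)=125 f(9,1)=126 f(9,3)=84 f(9,5)=36 f(9,7)=9 f(9,9)=1
t=10: f(10,-4)=75 f(10,-2)=200 f(10,0)=251 f(10,2)=210 f(10,4)=120 f(10,6)=45 f(10,8)=10 f(10,10)=1
t=11: f(11,-3)=275 f(11,-1)=451 f(11,1)=461 f(11,3)=330 f(11,5)=165 f(11,7)=55 f(11,9)=11 f(11,11)=1
t=12: f(12,-4)=275 f(12,-2)=726 f(12,0)=912 f(12,2)=791 f(12,4)=495 f(12,6)=220 f(12,8)=66 f(12,10)=12 f(12,12)=1
t=13: f(13,-3)=1001 f(13,-1)=1638 f(13,1)=1703 f(13,3)=1286 f(13,5)=715 f(13,7)=286 f(13,9)=78 f(13,11)=13 f(13,13)=1
t=14: f(14,-4)=1001 f(14,-2)=2639 f(14,0)=3341 f(14,2)=2989 f(14,4)=2001 f(14,6)=1001 f(14,8)=364 f(14,10)=91 f(14,12)=14 f(14,14)=1
t=15: f(15,-3)=3640 f(15,-1)=5980 f(15,1)=6330 f(15,3)=4990 f(15,5)=3002 f(15,7)=1365 f(15,9)=455 f(15,11)=105 f(15,13)=15 f(15,15)=1
t=16: f(16,-4)=3640 f(16,-2)=9620 f(16,0)=12310 f(16,2)=11320 f(16,4)=7992 f(16,6)=4367 f(16,8)=1820 f(16,10)=560 f(16,12)=120 f(16,14)=16 f(16,16)=1
t=17: f(17,-3)=13260 f(17,-1)=21930 f(17,1)=23630 f(17,3)=19312 f(17,5)=12359 f(17,7)=6187 f(17,9)=2380 f(17,11)=680 f(17,13)=136 f(17,15)=17 f(17,17)=1
Σ_s f(17,s) = 99892
P = 99892/131072 = 24973/32768

Answer: 24973/32768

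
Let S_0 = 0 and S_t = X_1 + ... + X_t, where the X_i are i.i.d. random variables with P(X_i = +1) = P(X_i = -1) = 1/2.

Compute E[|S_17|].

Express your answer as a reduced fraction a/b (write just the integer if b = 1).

Answer: 109395/32768

Derivation:
S_17 takes values m ≡ 1 (mod 2) with |m| ≤ 17; P(S_17=m) = C(17,(17+m)/2)/2^17.
Total paths: 2^17 = 131072
Distribution: P(S=-17)=1/131072, P(S=-15)=17/131072, P(S=-13)=136/131072, P(S=-11)=680/131072, P(S=-9)=2380/131072, P(S=-7)=6188/131072, P(S=-5)=12376/131072, P(S=-3)=19448/131072, P(S=-1)=24310/131072, P(S=1)=24310/131072, P(S=3)=19448/131072, P(S=5)=12376/131072, P(S=7)=6188/131072, P(S=9)=2380/131072, P(S=11)=680/131072, P(S=13)=136/131072, P(S=15)=17/131072, P(S=17)=1/131072
E[|S_17|] = Σ_m |m|·P(S_17=m) = 437580/131072 = 109395/32768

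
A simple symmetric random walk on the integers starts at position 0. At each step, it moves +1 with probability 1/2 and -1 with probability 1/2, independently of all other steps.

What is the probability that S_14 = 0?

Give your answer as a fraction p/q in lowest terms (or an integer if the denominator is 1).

Answer: 429/2048

Derivation:
To return to 0 after 14 steps: need exactly 7 steps of +1 and 7 of -1.
Favorable paths: C(14,7) = 3432
Total paths: 2^14 = 16384
P = 3432/16384 = 429/2048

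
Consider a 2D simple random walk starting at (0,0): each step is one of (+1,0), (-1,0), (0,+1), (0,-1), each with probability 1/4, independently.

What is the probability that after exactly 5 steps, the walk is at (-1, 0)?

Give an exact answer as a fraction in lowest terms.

Answer: 25/256

Derivation:
Let h be the number of horizontal steps (so 5-h are vertical). To end at (-1,0) need (h-1)/2 right-steps and ((5-h)+0)/2 up-steps.
Sum over h with 1 ≤ h ≤ 5, h ≡ 1 (mod 2), 5-h ≡ 0 (mod 2):
h=1: C(5,1)·C(1,0)·C(4,2) = 5·1·6 = 30
h=3: C(5,3)·C(3,1)·C(2,1) = 10·3·2 = 60
h=5: C(5,5)·C(5,2)·C(0,0) = 1·10·1 = 10
Total favorable: 100
Total paths: 4^5 = 1024
P = 100/1024 = 25/256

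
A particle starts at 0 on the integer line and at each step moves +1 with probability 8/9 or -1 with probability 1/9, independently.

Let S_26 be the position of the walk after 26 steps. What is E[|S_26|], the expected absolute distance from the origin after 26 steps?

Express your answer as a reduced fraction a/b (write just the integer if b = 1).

S_26 takes values m ≡ 0 (mod 2) with |m| ≤ 26; P(S_26=m) = C(26,(26+m)/2) · (8/9)^((26+m)/2) · (1/9)^((26-m)/2).
Distribution: P(S=-26)=1/6461081889226673298932241, P(S=-24)=208/6461081889226673298932241, P(S=-22)=20800/6461081889226673298932241, P(S=-20)=1331200/6461081889226673298932241, P(S=-18)=61235200/6461081889226673298932241, P(S=-16)=2155479040/6461081889226673298932241, P(S=-14)=60353413120/6461081889226673298932241, P(S=-12)=1379506585600/6461081889226673298932241, P(S=-10)=26210625126400/6461081889226673298932241, P(S=-8)=419370002022400/6461081889226673298932241, P(S=-6)=5703432027504640/6461081889226673298932241, P(S=-4)=66367209047326720/6461081889226673298932241, P(S=-2)=663672090473267200/6461081889226673298932241, P(S=0)=5717790317923532800/6461081889226673298932241, P(S=2)=42475013790289100800/6461081889226673298932241, P(S=4)=271840088257850245120/6461081889226673298932241, P(S=6)=1495120485418176348160/6461081889226673298932241, P(S=8)=7035861107850241638400/6461081889226673298932241, P(S=10)=28143444431400966553600/6461081889226673298932241, P(S=12)=94798970716297992601600/6461081889226673298932241, P(S=14)=265437118005634379284480/6461081889226673298932241, P(S=16)=606713412584307152650240/6461081889226673298932241, P(S=18)=1103115295607831186636800/6461081889226673298932241, P(S=20)=1534769106932634694451200/6461081889226673298932241, P(S=22)=1534769106932634694451200/6461081889226673298932241, P(S=24)=982252228436886204448768/6461081889226673298932241, P(S=26)=302231454903657293676544/6461081889226673298932241
E[|S_26|] = Σ_m |m|·P(S_26=m) = 130657437021253391580401434/6461081889226673298932241

Answer: 130657437021253391580401434/6461081889226673298932241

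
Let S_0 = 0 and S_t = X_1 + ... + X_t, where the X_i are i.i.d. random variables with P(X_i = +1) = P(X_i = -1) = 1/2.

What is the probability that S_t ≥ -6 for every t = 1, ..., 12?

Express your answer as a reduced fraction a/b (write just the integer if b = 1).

Let f(t,s) = #length-t paths at position s with S_1..S_t all ≥ -6.
f(t,s) = f(t-1,s-1) + f(t-1,s+1) for s ≥ -6; f(t,s) = 0 for s < -6.
t=0: f(0,0)=1
t=1: f(1,-1)=1 f(1,1)=1
t=2: f(2,-2)=1 f(2,0)=2 f(2,2)=1
t=3: f(3,-3)=1 f(3,-1)=3 f(3,1)=3 f(3,3)=1
t=4: f(4,-4)=1 f(4,-2)=4 f(4,0)=6 f(4,2)=4 f(4,4)=1
t=5: f(5,-5)=1 f(5,-3)=5 f(5,-1)=10 f(5,1)=10 f(5,3)=5 f(5,5)=1
t=6: f(6,-6)=1 f(6,-4)=6 f(6,-2)=15 f(6,0)=20 f(6,2)=15 f(6,4)=6 f(6,6)=1
t=7: f(7,-5)=7 f(7,-3)=21 f(7,-1)=35 f(7,1)=35 f(7,3)=21 f(7,5)=7 f(7,7)=1
t=8: f(8,-6)=7 f(8,-4)=28 f(8,-2)=56 f(8,0)=70 f(8,2)=56 f(8,4)=28 f(8,6)=8 f(8,8)=1
t=9: f(9,-5)=35 f(9,-3)=84 f(9,-1)=126 f(9,1)=126 f(9,3)=84 f(9,5)=36 f(9,7)=9 f(9,9)=1
t=10: f(10,-6)=35 f(10,-4)=119 f(10,-2)=210 f(10,0)=252 f(10,2)=210 f(10,4)=120 f(10,6)=45 f(10,8)=10 f(10,10)=1
t=11: f(11,-5)=154 f(11,-3)=329 f(11,-1)=462 f(11,1)=462 f(11,3)=330 f(11,5)=165 f(11,7)=55 f(11,9)=11 f(11,11)=1
t=12: f(12,-6)=154 f(12,-4)=483 f(12,-2)=791 f(12,0)=924 f(12,2)=792 f(12,4)=495 f(12,6)=220 f(12,8)=66 f(12,10)=12 f(12,12)=1
Σ_s f(12,s) = 3938
P = 3938/4096 = 1969/2048

Answer: 1969/2048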